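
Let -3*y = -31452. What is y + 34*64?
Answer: 12660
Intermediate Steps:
y = 10484 (y = -1/3*(-31452) = 10484)
y + 34*64 = 10484 + 34*64 = 10484 + 2176 = 12660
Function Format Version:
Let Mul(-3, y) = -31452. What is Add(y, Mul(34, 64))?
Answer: 12660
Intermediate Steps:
y = 10484 (y = Mul(Rational(-1, 3), -31452) = 10484)
Add(y, Mul(34, 64)) = Add(10484, Mul(34, 64)) = Add(10484, 2176) = 12660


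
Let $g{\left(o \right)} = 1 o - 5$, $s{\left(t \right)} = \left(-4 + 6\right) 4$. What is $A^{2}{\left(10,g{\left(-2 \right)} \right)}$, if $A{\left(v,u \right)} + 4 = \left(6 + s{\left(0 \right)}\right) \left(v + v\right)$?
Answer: $76176$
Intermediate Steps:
$s{\left(t \right)} = 8$ ($s{\left(t \right)} = 2 \cdot 4 = 8$)
$g{\left(o \right)} = -5 + o$ ($g{\left(o \right)} = o - 5 = -5 + o$)
$A{\left(v,u \right)} = -4 + 28 v$ ($A{\left(v,u \right)} = -4 + \left(6 + 8\right) \left(v + v\right) = -4 + 14 \cdot 2 v = -4 + 28 v$)
$A^{2}{\left(10,g{\left(-2 \right)} \right)} = \left(-4 + 28 \cdot 10\right)^{2} = \left(-4 + 280\right)^{2} = 276^{2} = 76176$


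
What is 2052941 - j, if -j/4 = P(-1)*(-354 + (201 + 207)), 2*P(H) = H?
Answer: 2052833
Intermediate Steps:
P(H) = H/2
j = 108 (j = -4*(½)*(-1)*(-354 + (201 + 207)) = -(-2)*(-354 + 408) = -(-2)*54 = -4*(-27) = 108)
2052941 - j = 2052941 - 1*108 = 2052941 - 108 = 2052833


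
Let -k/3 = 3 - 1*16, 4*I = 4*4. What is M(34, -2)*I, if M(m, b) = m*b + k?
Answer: -116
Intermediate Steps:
I = 4 (I = (4*4)/4 = (1/4)*16 = 4)
k = 39 (k = -3*(3 - 1*16) = -3*(3 - 16) = -3*(-13) = 39)
M(m, b) = 39 + b*m (M(m, b) = m*b + 39 = b*m + 39 = 39 + b*m)
M(34, -2)*I = (39 - 2*34)*4 = (39 - 68)*4 = -29*4 = -116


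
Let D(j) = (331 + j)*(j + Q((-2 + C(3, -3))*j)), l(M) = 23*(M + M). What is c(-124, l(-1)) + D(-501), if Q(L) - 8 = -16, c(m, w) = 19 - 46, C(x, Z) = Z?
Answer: 86503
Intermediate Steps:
l(M) = 46*M (l(M) = 23*(2*M) = 46*M)
c(m, w) = -27
Q(L) = -8 (Q(L) = 8 - 16 = -8)
D(j) = (-8 + j)*(331 + j) (D(j) = (331 + j)*(j - 8) = (331 + j)*(-8 + j) = (-8 + j)*(331 + j))
c(-124, l(-1)) + D(-501) = -27 + (-2648 + (-501)² + 323*(-501)) = -27 + (-2648 + 251001 - 161823) = -27 + 86530 = 86503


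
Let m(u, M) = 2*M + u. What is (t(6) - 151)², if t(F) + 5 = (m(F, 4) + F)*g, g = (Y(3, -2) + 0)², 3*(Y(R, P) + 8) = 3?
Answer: 678976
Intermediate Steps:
Y(R, P) = -7 (Y(R, P) = -8 + (⅓)*3 = -8 + 1 = -7)
m(u, M) = u + 2*M
g = 49 (g = (-7 + 0)² = (-7)² = 49)
t(F) = 387 + 98*F (t(F) = -5 + ((F + 2*4) + F)*49 = -5 + ((F + 8) + F)*49 = -5 + ((8 + F) + F)*49 = -5 + (8 + 2*F)*49 = -5 + (392 + 98*F) = 387 + 98*F)
(t(6) - 151)² = ((387 + 98*6) - 151)² = ((387 + 588) - 151)² = (975 - 151)² = 824² = 678976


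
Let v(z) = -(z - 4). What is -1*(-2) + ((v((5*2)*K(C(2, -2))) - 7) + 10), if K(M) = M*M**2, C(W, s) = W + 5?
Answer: -3421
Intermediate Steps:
C(W, s) = 5 + W
K(M) = M**3
v(z) = 4 - z (v(z) = -(-4 + z) = 4 - z)
-1*(-2) + ((v((5*2)*K(C(2, -2))) - 7) + 10) = -1*(-2) + (((4 - 5*2*(5 + 2)**3) - 7) + 10) = 2 + (((4 - 10*7**3) - 7) + 10) = 2 + (((4 - 10*343) - 7) + 10) = 2 + (((4 - 1*3430) - 7) + 10) = 2 + (((4 - 3430) - 7) + 10) = 2 + ((-3426 - 7) + 10) = 2 + (-3433 + 10) = 2 - 3423 = -3421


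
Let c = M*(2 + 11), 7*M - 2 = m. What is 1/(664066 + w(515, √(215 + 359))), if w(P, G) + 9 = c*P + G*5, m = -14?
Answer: 31976413/20867162324331 - 245*√574/20867162324331 ≈ 1.5321e-6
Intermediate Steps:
M = -12/7 (M = 2/7 + (⅐)*(-14) = 2/7 - 2 = -12/7 ≈ -1.7143)
c = -156/7 (c = -12*(2 + 11)/7 = -12/7*13 = -156/7 ≈ -22.286)
w(P, G) = -9 + 5*G - 156*P/7 (w(P, G) = -9 + (-156*P/7 + G*5) = -9 + (-156*P/7 + 5*G) = -9 + (5*G - 156*P/7) = -9 + 5*G - 156*P/7)
1/(664066 + w(515, √(215 + 359))) = 1/(664066 + (-9 + 5*√(215 + 359) - 156/7*515)) = 1/(664066 + (-9 + 5*√574 - 80340/7)) = 1/(664066 + (-80403/7 + 5*√574)) = 1/(4568059/7 + 5*√574)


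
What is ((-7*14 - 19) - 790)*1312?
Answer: -1189984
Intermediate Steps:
((-7*14 - 19) - 790)*1312 = ((-98 - 19) - 790)*1312 = (-117 - 790)*1312 = -907*1312 = -1189984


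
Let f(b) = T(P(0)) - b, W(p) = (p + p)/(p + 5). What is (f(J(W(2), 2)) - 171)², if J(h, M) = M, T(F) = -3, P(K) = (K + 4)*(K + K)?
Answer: 30976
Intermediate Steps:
W(p) = 2*p/(5 + p) (W(p) = (2*p)/(5 + p) = 2*p/(5 + p))
P(K) = 2*K*(4 + K) (P(K) = (4 + K)*(2*K) = 2*K*(4 + K))
f(b) = -3 - b
(f(J(W(2), 2)) - 171)² = ((-3 - 1*2) - 171)² = ((-3 - 2) - 171)² = (-5 - 171)² = (-176)² = 30976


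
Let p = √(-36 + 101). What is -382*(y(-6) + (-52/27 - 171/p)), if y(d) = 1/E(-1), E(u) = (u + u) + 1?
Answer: 30178/27 + 65322*√65/65 ≈ 9219.9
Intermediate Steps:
E(u) = 1 + 2*u (E(u) = 2*u + 1 = 1 + 2*u)
p = √65 ≈ 8.0623
y(d) = -1 (y(d) = 1/(1 + 2*(-1)) = 1/(1 - 2) = 1/(-1) = -1)
-382*(y(-6) + (-52/27 - 171/p)) = -382*(-1 + (-52/27 - 171*√65/65)) = -382*(-79/27 - 171*√65/65) = 30178/27 + 65322*√65/65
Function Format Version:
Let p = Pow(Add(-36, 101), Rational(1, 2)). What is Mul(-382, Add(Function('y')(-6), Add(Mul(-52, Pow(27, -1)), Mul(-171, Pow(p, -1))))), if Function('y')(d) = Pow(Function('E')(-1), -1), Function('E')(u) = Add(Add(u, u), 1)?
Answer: Add(Rational(30178, 27), Mul(Rational(65322, 65), Pow(65, Rational(1, 2)))) ≈ 9219.9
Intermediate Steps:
Function('E')(u) = Add(1, Mul(2, u)) (Function('E')(u) = Add(Mul(2, u), 1) = Add(1, Mul(2, u)))
p = Pow(65, Rational(1, 2)) ≈ 8.0623
Function('y')(d) = -1 (Function('y')(d) = Pow(Add(1, Mul(2, -1)), -1) = Pow(Add(1, -2), -1) = Pow(-1, -1) = -1)
Mul(-382, Add(Function('y')(-6), Add(Mul(-52, Pow(27, -1)), Mul(-171, Pow(p, -1))))) = Mul(-382, Add(-1, Add(Mul(-52, Pow(27, -1)), Mul(-171, Pow(Pow(65, Rational(1, 2)), -1))))) = Mul(-382, Add(-1, Add(Mul(-52, Rational(1, 27)), Mul(-171, Mul(Rational(1, 65), Pow(65, Rational(1, 2))))))) = Mul(-382, Add(-1, Add(Rational(-52, 27), Mul(Rational(-171, 65), Pow(65, Rational(1, 2)))))) = Mul(-382, Add(Rational(-79, 27), Mul(Rational(-171, 65), Pow(65, Rational(1, 2))))) = Add(Rational(30178, 27), Mul(Rational(65322, 65), Pow(65, Rational(1, 2))))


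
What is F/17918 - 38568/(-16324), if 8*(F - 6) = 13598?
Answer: 718906087/292493432 ≈ 2.4579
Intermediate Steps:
F = 6823/4 (F = 6 + (⅛)*13598 = 6 + 6799/4 = 6823/4 ≈ 1705.8)
F/17918 - 38568/(-16324) = (6823/4)/17918 - 38568/(-16324) = (6823/4)*(1/17918) - 38568*(-1/16324) = 6823/71672 + 9642/4081 = 718906087/292493432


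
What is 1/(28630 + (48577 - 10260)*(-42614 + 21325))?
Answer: -1/815701983 ≈ -1.2259e-9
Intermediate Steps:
1/(28630 + (48577 - 10260)*(-42614 + 21325)) = 1/(28630 + 38317*(-21289)) = 1/(28630 - 815730613) = 1/(-815701983) = -1/815701983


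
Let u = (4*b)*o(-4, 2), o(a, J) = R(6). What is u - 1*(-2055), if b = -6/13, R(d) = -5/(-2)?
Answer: 26655/13 ≈ 2050.4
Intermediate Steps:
R(d) = 5/2 (R(d) = -5*(-½) = 5/2)
o(a, J) = 5/2
b = -6/13 (b = -6*1/13 = -6/13 ≈ -0.46154)
u = -60/13 (u = (4*(-6/13))*(5/2) = -24/13*5/2 = -60/13 ≈ -4.6154)
u - 1*(-2055) = -60/13 - 1*(-2055) = -60/13 + 2055 = 26655/13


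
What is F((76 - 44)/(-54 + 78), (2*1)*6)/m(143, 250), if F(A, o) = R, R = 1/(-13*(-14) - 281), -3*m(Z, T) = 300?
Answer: 1/9900 ≈ 0.00010101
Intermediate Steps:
m(Z, T) = -100 (m(Z, T) = -1/3*300 = -100)
R = -1/99 (R = 1/(182 - 281) = 1/(-99) = -1/99 ≈ -0.010101)
F(A, o) = -1/99
F((76 - 44)/(-54 + 78), (2*1)*6)/m(143, 250) = -1/99/(-100) = -1/99*(-1/100) = 1/9900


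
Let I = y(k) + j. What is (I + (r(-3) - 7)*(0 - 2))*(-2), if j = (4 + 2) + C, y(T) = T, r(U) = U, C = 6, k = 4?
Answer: -72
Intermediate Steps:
j = 12 (j = (4 + 2) + 6 = 6 + 6 = 12)
I = 16 (I = 4 + 12 = 16)
(I + (r(-3) - 7)*(0 - 2))*(-2) = (16 + (-3 - 7)*(0 - 2))*(-2) = (16 - 10*(-2))*(-2) = (16 + 20)*(-2) = 36*(-2) = -72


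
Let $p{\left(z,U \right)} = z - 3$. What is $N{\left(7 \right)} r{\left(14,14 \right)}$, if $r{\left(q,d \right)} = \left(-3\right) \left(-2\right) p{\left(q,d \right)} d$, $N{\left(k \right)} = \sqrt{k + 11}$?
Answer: $2772 \sqrt{2} \approx 3920.2$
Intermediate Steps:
$p{\left(z,U \right)} = -3 + z$
$N{\left(k \right)} = \sqrt{11 + k}$
$r{\left(q,d \right)} = d \left(-18 + 6 q\right)$ ($r{\left(q,d \right)} = \left(-3\right) \left(-2\right) \left(-3 + q\right) d = 6 \left(-3 + q\right) d = \left(-18 + 6 q\right) d = d \left(-18 + 6 q\right)$)
$N{\left(7 \right)} r{\left(14,14 \right)} = \sqrt{11 + 7} \cdot 6 \cdot 14 \left(-3 + 14\right) = \sqrt{18} \cdot 6 \cdot 14 \cdot 11 = 3 \sqrt{2} \cdot 924 = 2772 \sqrt{2}$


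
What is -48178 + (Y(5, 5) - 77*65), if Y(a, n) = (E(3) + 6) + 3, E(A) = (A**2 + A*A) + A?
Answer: -53153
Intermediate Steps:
E(A) = A + 2*A**2 (E(A) = (A**2 + A**2) + A = 2*A**2 + A = A + 2*A**2)
Y(a, n) = 30 (Y(a, n) = (3*(1 + 2*3) + 6) + 3 = (3*(1 + 6) + 6) + 3 = (3*7 + 6) + 3 = (21 + 6) + 3 = 27 + 3 = 30)
-48178 + (Y(5, 5) - 77*65) = -48178 + (30 - 77*65) = -48178 + (30 - 5005) = -48178 - 4975 = -53153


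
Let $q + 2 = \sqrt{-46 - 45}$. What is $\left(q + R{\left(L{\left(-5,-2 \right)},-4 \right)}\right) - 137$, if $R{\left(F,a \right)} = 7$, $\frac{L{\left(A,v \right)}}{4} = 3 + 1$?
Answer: $-132 + i \sqrt{91} \approx -132.0 + 9.5394 i$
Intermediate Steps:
$q = -2 + i \sqrt{91}$ ($q = -2 + \sqrt{-46 - 45} = -2 + \sqrt{-91} = -2 + i \sqrt{91} \approx -2.0 + 9.5394 i$)
$L{\left(A,v \right)} = 16$ ($L{\left(A,v \right)} = 4 \left(3 + 1\right) = 4 \cdot 4 = 16$)
$\left(q + R{\left(L{\left(-5,-2 \right)},-4 \right)}\right) - 137 = \left(\left(-2 + i \sqrt{91}\right) + 7\right) - 137 = \left(5 + i \sqrt{91}\right) - 137 = -132 + i \sqrt{91}$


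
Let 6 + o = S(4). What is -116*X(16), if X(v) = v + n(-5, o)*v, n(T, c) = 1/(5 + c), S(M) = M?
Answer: -7424/3 ≈ -2474.7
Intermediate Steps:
o = -2 (o = -6 + 4 = -2)
X(v) = 4*v/3 (X(v) = v + v/(5 - 2) = v + v/3 = 4*v/3)
-116*X(16) = -464*16/3 = -116*64/3 = -7424/3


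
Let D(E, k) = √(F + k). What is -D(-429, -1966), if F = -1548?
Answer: -I*√3514 ≈ -59.279*I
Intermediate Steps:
D(E, k) = √(-1548 + k)
-D(-429, -1966) = -√(-1548 - 1966) = -√(-3514) = -I*√3514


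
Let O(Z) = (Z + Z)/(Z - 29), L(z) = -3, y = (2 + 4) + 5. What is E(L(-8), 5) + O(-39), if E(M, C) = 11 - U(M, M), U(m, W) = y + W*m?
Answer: -267/34 ≈ -7.8529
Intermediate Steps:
y = 11 (y = 6 + 5 = 11)
U(m, W) = 11 + W*m
E(M, C) = -M² (E(M, C) = 11 - (11 + M*M) = 11 - (11 + M²) = 11 + (-11 - M²) = -M²)
O(Z) = 2*Z/(-29 + Z) (O(Z) = (2*Z)/(-29 + Z) = 2*Z/(-29 + Z))
E(L(-8), 5) + O(-39) = -1*(-3)² + 2*(-39)/(-29 - 39) = -1*9 + 2*(-39)/(-68) = -9 + 2*(-39)*(-1/68) = -9 + 39/34 = -267/34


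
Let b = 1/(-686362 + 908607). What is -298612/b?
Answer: -66365023940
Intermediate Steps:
b = 1/222245 ≈ 4.4995e-6
-298612/b = -298612/1/222245 = -298612*222245 = -66365023940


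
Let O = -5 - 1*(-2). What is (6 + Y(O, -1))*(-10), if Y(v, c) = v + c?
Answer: -20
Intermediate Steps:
O = -3 (O = -5 + 2 = -3)
Y(v, c) = c + v
(6 + Y(O, -1))*(-10) = (6 + (-1 - 3))*(-10) = (6 - 4)*(-10) = 2*(-10) = -20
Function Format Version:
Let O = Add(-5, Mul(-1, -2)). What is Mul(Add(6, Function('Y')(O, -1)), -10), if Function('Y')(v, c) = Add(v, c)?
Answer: -20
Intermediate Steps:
O = -3 (O = Add(-5, 2) = -3)
Function('Y')(v, c) = Add(c, v)
Mul(Add(6, Function('Y')(O, -1)), -10) = Mul(Add(6, Add(-1, -3)), -10) = Mul(Add(6, -4), -10) = Mul(2, -10) = -20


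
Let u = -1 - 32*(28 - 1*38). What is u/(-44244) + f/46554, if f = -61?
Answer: -2924935/343289196 ≈ -0.0085203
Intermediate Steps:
u = 319 (u = -1 - 32*(28 - 38) = -1 - 32*(-10) = -1 + 320 = 319)
u/(-44244) + f/46554 = 319/(-44244) - 61/46554 = 319*(-1/44244) - 61*1/46554 = -319/44244 - 61/46554 = -2924935/343289196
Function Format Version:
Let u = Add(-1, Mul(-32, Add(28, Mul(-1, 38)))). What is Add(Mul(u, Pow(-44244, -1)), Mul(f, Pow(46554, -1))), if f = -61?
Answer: Rational(-2924935, 343289196) ≈ -0.0085203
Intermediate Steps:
u = 319 (u = Add(-1, Mul(-32, Add(28, -38))) = Add(-1, Mul(-32, -10)) = Add(-1, 320) = 319)
Add(Mul(u, Pow(-44244, -1)), Mul(f, Pow(46554, -1))) = Add(Mul(319, Pow(-44244, -1)), Mul(-61, Pow(46554, -1))) = Add(Mul(319, Rational(-1, 44244)), Mul(-61, Rational(1, 46554))) = Add(Rational(-319, 44244), Rational(-61, 46554)) = Rational(-2924935, 343289196)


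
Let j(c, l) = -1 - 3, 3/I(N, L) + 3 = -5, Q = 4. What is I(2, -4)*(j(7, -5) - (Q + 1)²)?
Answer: 87/8 ≈ 10.875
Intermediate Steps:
I(N, L) = -3/8 (I(N, L) = 3/(-3 - 5) = 3/(-8) = 3*(-⅛) = -3/8)
j(c, l) = -4
I(2, -4)*(j(7, -5) - (Q + 1)²) = -3*(-4 - (4 + 1)²)/8 = -3*(-4 - 1*5²)/8 = -3*(-4 - 1*25)/8 = -3*(-4 - 25)/8 = -3/8*(-29) = 87/8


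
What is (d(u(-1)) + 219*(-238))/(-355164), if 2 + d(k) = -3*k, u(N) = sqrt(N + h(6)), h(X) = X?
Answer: 13031/88791 + sqrt(5)/118388 ≈ 0.14678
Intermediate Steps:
u(N) = sqrt(6 + N) (u(N) = sqrt(N + 6) = sqrt(6 + N))
d(k) = -2 - 3*k
(d(u(-1)) + 219*(-238))/(-355164) = ((-2 - 3*sqrt(6 - 1)) + 219*(-238))/(-355164) = ((-2 - 3*sqrt(5)) - 52122)*(-1/355164) = (-52124 - 3*sqrt(5))*(-1/355164) = 13031/88791 + sqrt(5)/118388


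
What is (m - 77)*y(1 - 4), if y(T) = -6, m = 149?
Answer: -432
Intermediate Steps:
(m - 77)*y(1 - 4) = (149 - 77)*(-6) = 72*(-6) = -432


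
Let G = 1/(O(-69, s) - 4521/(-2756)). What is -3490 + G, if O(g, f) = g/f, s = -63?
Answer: -552510334/158329 ≈ -3489.6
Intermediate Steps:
G = 57876/158329 (G = 1/(-69/(-63) - 4521/(-2756)) = 1/(-69*(-1/63) - 4521*(-1/2756)) = 1/(23/21 + 4521/2756) = 1/(158329/57876) = 57876/158329 ≈ 0.36554)
-3490 + G = -3490 + 57876/158329 = -552510334/158329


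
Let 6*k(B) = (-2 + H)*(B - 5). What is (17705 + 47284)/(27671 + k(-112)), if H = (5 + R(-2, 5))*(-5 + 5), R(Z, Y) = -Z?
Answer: 64989/27710 ≈ 2.3453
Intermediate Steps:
H = 0 (H = (5 - 1*(-2))*(-5 + 5) = (5 + 2)*0 = 7*0 = 0)
k(B) = 5/3 - B/3 (k(B) = ((-2 + 0)*(B - 5))/6 = (-2*(-5 + B))/6 = (10 - 2*B)/6 = 5/3 - B/3)
(17705 + 47284)/(27671 + k(-112)) = (17705 + 47284)/(27671 + (5/3 - ⅓*(-112))) = 64989/(27671 + (5/3 + 112/3)) = 64989/(27671 + 39) = 64989/27710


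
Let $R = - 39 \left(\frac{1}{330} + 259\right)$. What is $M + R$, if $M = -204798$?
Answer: $- \frac{23638903}{110} \approx -2.149 \cdot 10^{5}$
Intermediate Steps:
$R = - \frac{1111123}{110}$ ($R = - 39 \left(\frac{1}{330} + 259\right) = \left(-39\right) \frac{85471}{330} = - \frac{1111123}{110} \approx -10101.0$)
$M + R = -204798 - \frac{1111123}{110} = - \frac{23638903}{110}$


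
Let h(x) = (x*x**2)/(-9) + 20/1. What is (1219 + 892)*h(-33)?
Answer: 8471443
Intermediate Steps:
h(x) = 20 - x**3/9 (h(x) = x**3*(-1/9) + 20*1 = -x**3/9 + 20 = 20 - x**3/9)
(1219 + 892)*h(-33) = (1219 + 892)*(20 - 1/9*(-33)**3) = 2111*(20 - 1/9*(-35937)) = 2111*(20 + 3993) = 2111*4013 = 8471443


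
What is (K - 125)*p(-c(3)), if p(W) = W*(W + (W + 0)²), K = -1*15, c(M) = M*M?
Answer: 90720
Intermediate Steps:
c(M) = M²
K = -15
p(W) = W*(W + W²)
(K - 125)*p(-c(3)) = (-15 - 125)*((-1*3²)²*(1 - 1*3²)) = -140*(-1*9)²*(1 - 1*9) = -140*(-9)²*(1 - 9) = -11340*(-8) = -140*(-648) = 90720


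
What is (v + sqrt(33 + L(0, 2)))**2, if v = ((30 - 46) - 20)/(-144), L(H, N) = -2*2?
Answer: 465/16 + sqrt(29)/2 ≈ 31.755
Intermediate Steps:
L(H, N) = -4
v = 1/4 (v = (-16 - 20)*(-1/144) = -36*(-1/144) = 1/4 ≈ 0.25000)
(v + sqrt(33 + L(0, 2)))**2 = (1/4 + sqrt(33 - 4))**2 = (1/4 + sqrt(29))**2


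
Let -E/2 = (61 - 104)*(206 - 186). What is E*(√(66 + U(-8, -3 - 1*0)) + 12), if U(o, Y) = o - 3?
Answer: 20640 + 1720*√55 ≈ 33396.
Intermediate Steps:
U(o, Y) = -3 + o
E = 1720 (E = -2*(61 - 104)*(206 - 186) = -(-86)*20 = -2*(-860) = 1720)
E*(√(66 + U(-8, -3 - 1*0)) + 12) = 1720*(√(66 + (-3 - 8)) + 12) = 1720*(√(66 - 11) + 12) = 1720*(√55 + 12) = 1720*(12 + √55) = 20640 + 1720*√55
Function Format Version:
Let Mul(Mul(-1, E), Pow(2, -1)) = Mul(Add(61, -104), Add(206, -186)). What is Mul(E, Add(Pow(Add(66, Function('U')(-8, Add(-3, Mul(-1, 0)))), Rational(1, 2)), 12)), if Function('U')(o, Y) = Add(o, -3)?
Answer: Add(20640, Mul(1720, Pow(55, Rational(1, 2)))) ≈ 33396.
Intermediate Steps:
Function('U')(o, Y) = Add(-3, o)
E = 1720 (E = Mul(-2, Mul(Add(61, -104), Add(206, -186))) = Mul(-2, Mul(-43, 20)) = Mul(-2, -860) = 1720)
Mul(E, Add(Pow(Add(66, Function('U')(-8, Add(-3, Mul(-1, 0)))), Rational(1, 2)), 12)) = Mul(1720, Add(Pow(Add(66, Add(-3, -8)), Rational(1, 2)), 12)) = Mul(1720, Add(Pow(Add(66, -11), Rational(1, 2)), 12)) = Mul(1720, Add(Pow(55, Rational(1, 2)), 12)) = Mul(1720, Add(12, Pow(55, Rational(1, 2)))) = Add(20640, Mul(1720, Pow(55, Rational(1, 2))))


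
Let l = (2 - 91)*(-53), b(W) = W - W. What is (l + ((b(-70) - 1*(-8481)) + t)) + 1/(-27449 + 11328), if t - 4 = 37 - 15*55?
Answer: 200126093/16121 ≈ 12414.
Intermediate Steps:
t = -784 (t = 4 + (37 - 15*55) = 4 + (37 - 825) = 4 - 788 = -784)
b(W) = 0
l = 4717 (l = -89*(-53) = 4717)
(l + ((b(-70) - 1*(-8481)) + t)) + 1/(-27449 + 11328) = (4717 + ((0 - 1*(-8481)) - 784)) + 1/(-27449 + 11328) = (4717 + ((0 + 8481) - 784)) + 1/(-16121) = (4717 + (8481 - 784)) - 1/16121 = (4717 + 7697) - 1/16121 = 12414 - 1/16121 = 200126093/16121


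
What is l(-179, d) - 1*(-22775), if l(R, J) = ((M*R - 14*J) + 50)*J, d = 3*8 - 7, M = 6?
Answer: 1321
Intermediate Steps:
d = 17 (d = 24 - 7 = 17)
l(R, J) = J*(50 - 14*J + 6*R) (l(R, J) = ((6*R - 14*J) + 50)*J = ((-14*J + 6*R) + 50)*J = (50 - 14*J + 6*R)*J = J*(50 - 14*J + 6*R))
l(-179, d) - 1*(-22775) = 2*17*(25 - 7*17 + 3*(-179)) - 1*(-22775) = 2*17*(25 - 119 - 537) + 22775 = 2*17*(-631) + 22775 = -21454 + 22775 = 1321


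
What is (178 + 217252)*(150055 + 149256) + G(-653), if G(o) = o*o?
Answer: 65079617139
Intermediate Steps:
G(o) = o²
(178 + 217252)*(150055 + 149256) + G(-653) = (178 + 217252)*(150055 + 149256) + (-653)² = 217430*299311 + 426409 = 65079190730 + 426409 = 65079617139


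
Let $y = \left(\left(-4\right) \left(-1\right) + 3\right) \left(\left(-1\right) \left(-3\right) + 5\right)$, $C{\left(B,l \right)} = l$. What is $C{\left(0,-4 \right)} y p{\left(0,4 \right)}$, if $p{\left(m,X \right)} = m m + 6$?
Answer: $-1344$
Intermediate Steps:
$p{\left(m,X \right)} = 6 + m^{2}$ ($p{\left(m,X \right)} = m^{2} + 6 = 6 + m^{2}$)
$y = 56$ ($y = \left(4 + 3\right) \left(3 + 5\right) = 7 \cdot 8 = 56$)
$C{\left(0,-4 \right)} y p{\left(0,4 \right)} = \left(-4\right) 56 \left(6 + 0^{2}\right) = - 224 \left(6 + 0\right) = \left(-224\right) 6 = -1344$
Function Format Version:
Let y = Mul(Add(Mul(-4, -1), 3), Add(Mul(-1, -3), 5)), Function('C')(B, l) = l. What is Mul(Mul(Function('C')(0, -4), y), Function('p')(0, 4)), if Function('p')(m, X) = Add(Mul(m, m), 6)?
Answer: -1344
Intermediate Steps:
Function('p')(m, X) = Add(6, Pow(m, 2)) (Function('p')(m, X) = Add(Pow(m, 2), 6) = Add(6, Pow(m, 2)))
y = 56 (y = Mul(Add(4, 3), Add(3, 5)) = Mul(7, 8) = 56)
Mul(Mul(Function('C')(0, -4), y), Function('p')(0, 4)) = Mul(Mul(-4, 56), Add(6, Pow(0, 2))) = Mul(-224, Add(6, 0)) = Mul(-224, 6) = -1344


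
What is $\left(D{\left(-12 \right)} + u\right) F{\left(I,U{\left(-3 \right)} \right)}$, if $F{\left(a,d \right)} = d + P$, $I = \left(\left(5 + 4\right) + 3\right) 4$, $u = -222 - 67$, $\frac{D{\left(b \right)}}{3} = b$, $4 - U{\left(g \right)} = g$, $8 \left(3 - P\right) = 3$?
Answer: $- \frac{25025}{8} \approx -3128.1$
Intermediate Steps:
$P = \frac{21}{8}$ ($P = 3 - \frac{3}{8} = \frac{21}{8} \approx 2.625$)
$U{\left(g \right)} = 4 - g$
$D{\left(b \right)} = 3 b$
$u = -289$ ($u = -222 - 67 = -289$)
$I = 48$ ($I = \left(9 + 3\right) 4 = 12 \cdot 4 = 48$)
$F{\left(a,d \right)} = \frac{21}{8} + d$ ($F{\left(a,d \right)} = d + \frac{21}{8} = \frac{21}{8} + d$)
$\left(D{\left(-12 \right)} + u\right) F{\left(I,U{\left(-3 \right)} \right)} = \left(3 \left(-12\right) - 289\right) \left(\frac{21}{8} + \left(4 - -3\right)\right) = \left(-36 - 289\right) \left(\frac{21}{8} + \left(4 + 3\right)\right) = - 325 \left(\frac{21}{8} + 7\right) = \left(-325\right) \frac{77}{8} = - \frac{25025}{8}$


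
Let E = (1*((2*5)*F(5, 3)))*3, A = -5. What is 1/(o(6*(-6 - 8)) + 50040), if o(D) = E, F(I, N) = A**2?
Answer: 1/50790 ≈ 1.9689e-5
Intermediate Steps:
F(I, N) = 25 (F(I, N) = (-5)**2 = 25)
E = 750 (E = (1*((2*5)*25))*3 = (1*(10*25))*3 = (1*250)*3 = 250*3 = 750)
o(D) = 750
1/(o(6*(-6 - 8)) + 50040) = 1/(750 + 50040) = 1/50790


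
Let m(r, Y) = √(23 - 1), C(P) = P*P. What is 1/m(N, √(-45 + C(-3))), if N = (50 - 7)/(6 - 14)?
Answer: √22/22 ≈ 0.21320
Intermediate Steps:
C(P) = P²
N = -43/8 (N = 43/(-8) = 43*(-⅛) = -43/8 ≈ -5.3750)
m(r, Y) = √22
1/m(N, √(-45 + C(-3))) = 1/(√22) = √22/22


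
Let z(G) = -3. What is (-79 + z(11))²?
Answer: 6724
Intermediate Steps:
(-79 + z(11))² = (-79 - 3)² = (-82)² = 6724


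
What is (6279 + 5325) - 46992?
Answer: -35388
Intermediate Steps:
(6279 + 5325) - 46992 = 11604 - 46992 = -35388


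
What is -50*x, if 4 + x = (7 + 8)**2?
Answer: -11050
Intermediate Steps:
x = 221 (x = -4 + (7 + 8)**2 = -4 + 15**2 = -4 + 225 = 221)
-50*x = -50*221 = -11050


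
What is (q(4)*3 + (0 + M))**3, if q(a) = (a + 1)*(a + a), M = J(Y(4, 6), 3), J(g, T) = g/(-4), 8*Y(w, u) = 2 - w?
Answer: 7088952961/4096 ≈ 1.7307e+6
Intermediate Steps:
Y(w, u) = 1/4 - w/8 (Y(w, u) = (2 - w)/8 = 1/4 - w/8)
J(g, T) = -g/4 (J(g, T) = g*(-1/4) = -g/4)
M = 1/16 (M = -(1/4 - 1/8*4)/4 = -(1/4 - 1/2)/4 = -1/4*(-1/4) = 1/16 ≈ 0.062500)
q(a) = 2*a*(1 + a) (q(a) = (1 + a)*(2*a) = 2*a*(1 + a))
(q(4)*3 + (0 + M))**3 = ((2*4*(1 + 4))*3 + (0 + 1/16))**3 = ((2*4*5)*3 + 1/16)**3 = (40*3 + 1/16)**3 = (120 + 1/16)**3 = (1921/16)**3 = 7088952961/4096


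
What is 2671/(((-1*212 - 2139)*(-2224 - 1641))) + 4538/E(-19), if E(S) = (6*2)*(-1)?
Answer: -20617513409/54519690 ≈ -378.17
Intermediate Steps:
E(S) = -12 (E(S) = 12*(-1) = -12)
2671/(((-1*212 - 2139)*(-2224 - 1641))) + 4538/E(-19) = 2671/(((-1*212 - 2139)*(-2224 - 1641))) + 4538/(-12) = 2671/(((-212 - 2139)*(-3865))) + 4538*(-1/12) = 2671/((-2351*(-3865))) - 2269/6 = 2671/9086615 - 2269/6 = -20617513409/54519690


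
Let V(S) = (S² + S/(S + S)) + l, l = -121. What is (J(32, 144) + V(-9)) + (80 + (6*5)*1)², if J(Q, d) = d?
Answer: 24409/2 ≈ 12205.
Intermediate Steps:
V(S) = -241/2 + S² (V(S) = (S² + S/(S + S)) - 121 = (S² + S/((2*S))) - 121 = (S² + (1/(2*S))*S) - 121 = (S² + ½) - 121 = (½ + S²) - 121 = -241/2 + S²)
(J(32, 144) + V(-9)) + (80 + (6*5)*1)² = (144 + (-241/2 + (-9)²)) + (80 + (6*5)*1)² = (144 + (-241/2 + 81)) + (80 + 30*1)² = (144 - 79/2) + (80 + 30)² = 209/2 + 110² = 209/2 + 12100 = 24409/2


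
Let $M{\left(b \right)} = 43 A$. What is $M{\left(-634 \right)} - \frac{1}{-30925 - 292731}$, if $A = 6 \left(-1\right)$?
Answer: $- \frac{83503247}{323656} \approx -258.0$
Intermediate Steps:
$A = -6$
$M{\left(b \right)} = -258$ ($M{\left(b \right)} = 43 \left(-6\right) = -258$)
$M{\left(-634 \right)} - \frac{1}{-30925 - 292731} = -258 - \frac{1}{-30925 - 292731} = -258 - \frac{1}{-323656} = -258 - - \frac{1}{323656} = -258 + \frac{1}{323656} = - \frac{83503247}{323656}$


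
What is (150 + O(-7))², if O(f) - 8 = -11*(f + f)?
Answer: 97344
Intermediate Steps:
O(f) = 8 - 22*f (O(f) = 8 - 11*(f + f) = 8 - 22*f)
(150 + O(-7))² = (150 + (8 - 22*(-7)))² = (150 + (8 + 154))² = (150 + 162)² = 312² = 97344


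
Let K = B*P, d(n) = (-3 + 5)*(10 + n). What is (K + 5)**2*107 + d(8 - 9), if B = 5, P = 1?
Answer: 10718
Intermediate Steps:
d(n) = 20 + 2*n (d(n) = 2*(10 + n) = 20 + 2*n)
K = 5 (K = 5*1 = 5)
(K + 5)**2*107 + d(8 - 9) = (5 + 5)**2*107 + (20 + 2*(8 - 9)) = 10**2*107 + (20 + 2*(-1)) = 100*107 + (20 - 2) = 10700 + 18 = 10718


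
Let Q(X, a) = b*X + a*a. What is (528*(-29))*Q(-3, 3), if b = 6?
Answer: 137808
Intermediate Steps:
Q(X, a) = a**2 + 6*X (Q(X, a) = 6*X + a*a = 6*X + a**2 = a**2 + 6*X)
(528*(-29))*Q(-3, 3) = (528*(-29))*(3**2 + 6*(-3)) = -15312*(9 - 18) = -15312*(-9) = 137808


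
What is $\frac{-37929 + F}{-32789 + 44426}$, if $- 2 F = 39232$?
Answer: $- \frac{57545}{11637} \approx -4.945$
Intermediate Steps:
$F = -19616$ ($F = \left(- \frac{1}{2}\right) 39232 = -19616$)
$\frac{-37929 + F}{-32789 + 44426} = \frac{-37929 - 19616}{-32789 + 44426} = - \frac{57545}{11637}$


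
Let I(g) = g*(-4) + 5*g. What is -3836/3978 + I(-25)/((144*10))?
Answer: -20827/21216 ≈ -0.98166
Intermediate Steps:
I(g) = g (I(g) = -4*g + 5*g = g)
-3836/3978 + I(-25)/((144*10)) = -3836/3978 - 25/(144*10) = -3836*1/3978 - 25/1440 = -1918/1989 - 25*1/1440 = -1918/1989 - 5/288 = -20827/21216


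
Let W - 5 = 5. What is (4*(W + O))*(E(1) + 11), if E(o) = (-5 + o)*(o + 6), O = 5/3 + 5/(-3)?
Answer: -680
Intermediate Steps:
W = 10 (W = 5 + 5 = 10)
O = 0 (O = 5*(1/3) + 5*(-1/3) = 5/3 - 5/3 = 0)
E(o) = (-5 + o)*(6 + o)
(4*(W + O))*(E(1) + 11) = (4*(10 + 0))*((-30 + 1 + 1**2) + 11) = (4*10)*((-30 + 1 + 1) + 11) = 40*(-28 + 11) = 40*(-17) = -680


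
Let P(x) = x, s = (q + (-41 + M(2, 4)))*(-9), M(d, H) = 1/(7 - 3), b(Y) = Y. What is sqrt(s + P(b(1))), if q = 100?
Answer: I*sqrt(2129)/2 ≈ 23.071*I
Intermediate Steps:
M(d, H) = 1/4
s = -2133/4 (s = (100 + (-41 + 1/4))*(-9) = (100 - 163/4)*(-9) = (237/4)*(-9) = -2133/4 ≈ -533.25)
sqrt(s + P(b(1))) = sqrt(-2133/4 + 1) = sqrt(-2129/4) = I*sqrt(2129)/2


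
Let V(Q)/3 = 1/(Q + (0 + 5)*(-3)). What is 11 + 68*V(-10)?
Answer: 71/25 ≈ 2.8400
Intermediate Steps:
V(Q) = 3/(-15 + Q) (V(Q) = 3/(Q + (0 + 5)*(-3)) = 3/(Q + 5*(-3)) = 3/(Q - 15) = 3/(-15 + Q))
11 + 68*V(-10) = 11 + 68*(3/(-15 - 10)) = 11 + 68*(3/(-25)) = 11 + 68*(3*(-1/25)) = 11 + 68*(-3/25) = 11 - 204/25 = 71/25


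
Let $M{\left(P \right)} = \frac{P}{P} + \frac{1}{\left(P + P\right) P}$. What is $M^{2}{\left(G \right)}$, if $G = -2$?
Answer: $\frac{81}{64} \approx 1.2656$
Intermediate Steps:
$M{\left(P \right)} = 1 + \frac{1}{2 P^{2}}$ ($M{\left(P \right)} = 1 + \frac{1}{2 P P} = 1 + \frac{\frac{1}{2} \frac{1}{P}}{P} = 1 + \frac{1}{2 P^{2}}$)
$M^{2}{\left(G \right)} = \left(1 + \frac{1}{2 \cdot 4}\right)^{2} = \left(1 + \frac{1}{2} \cdot \frac{1}{4}\right)^{2} = \left(1 + \frac{1}{8}\right)^{2} = \left(\frac{9}{8}\right)^{2} = \frac{81}{64}$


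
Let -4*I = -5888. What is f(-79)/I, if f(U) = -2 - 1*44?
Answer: -1/32 ≈ -0.031250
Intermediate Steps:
I = 1472 (I = -1/4*(-5888) = 1472)
f(U) = -46 (f(U) = -2 - 44 = -46)
f(-79)/I = -46/1472 = -46*1/1472 = -1/32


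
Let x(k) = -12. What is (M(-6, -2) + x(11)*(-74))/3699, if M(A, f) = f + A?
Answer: 880/3699 ≈ 0.23790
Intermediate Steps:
M(A, f) = A + f
(M(-6, -2) + x(11)*(-74))/3699 = ((-6 - 2) - 12*(-74))/3699 = (-8 + 888)*(1/3699) = 880*(1/3699) = 880/3699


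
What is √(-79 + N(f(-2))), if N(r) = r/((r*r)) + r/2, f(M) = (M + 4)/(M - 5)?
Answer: I*√16198/14 ≈ 9.0908*I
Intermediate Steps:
f(M) = (4 + M)/(-5 + M)
N(r) = 1/r + r/2 (N(r) = r/(r²) + r*(½) = r/r² + r/2 = 1/r + r/2)
√(-79 + N(f(-2))) = √(-79 + (1/((4 - 2)/(-5 - 2)) + ((4 - 2)/(-5 - 2))/2)) = √(-79 + (1/(2/(-7)) + (2/(-7))/2)) = √(-79 + (1/(-⅐*2) + (-⅐*2)/2)) = √(-79 + (1/(-2/7) + (½)*(-2/7))) = √(-79 + (-7/2 - ⅐)) = √(-79 - 51/14) = √(-1157/14) = I*√16198/14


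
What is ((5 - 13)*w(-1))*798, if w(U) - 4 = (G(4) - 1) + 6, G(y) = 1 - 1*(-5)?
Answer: -95760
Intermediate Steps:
G(y) = 6 (G(y) = 1 + 5 = 6)
w(U) = 15 (w(U) = 4 + ((6 - 1) + 6) = 4 + (5 + 6) = 4 + 11 = 15)
((5 - 13)*w(-1))*798 = ((5 - 13)*15)*798 = -8*15*798 = -120*798 = -95760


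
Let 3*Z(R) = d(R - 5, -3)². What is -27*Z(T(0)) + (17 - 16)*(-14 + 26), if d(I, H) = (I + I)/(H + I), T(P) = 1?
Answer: 12/49 ≈ 0.24490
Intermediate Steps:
d(I, H) = 2*I/(H + I) (d(I, H) = (2*I)/(H + I) = 2*I/(H + I))
Z(R) = 4*(-5 + R)²/(3*(-8 + R)²) (Z(R) = (2*(R - 5)/(-3 + (R - 5)))²/3 = (2*(-5 + R)/(-3 + (-5 + R)))²/3 = (2*(-5 + R)/(-8 + R))²/3 = (4*(-5 + R)²/(-8 + R)²)/3 = 4*(-5 + R)²/(3*(-8 + R)²))
-27*Z(T(0)) + (17 - 16)*(-14 + 26) = -36*(-5 + 1)²/(-8 + 1)² + (17 - 16)*(-14 + 26) = -36*(-4)²/(-7)² + 1*12 = -36*16/49 + 12 = -27*64/147 + 12 = -576/49 + 12 = 12/49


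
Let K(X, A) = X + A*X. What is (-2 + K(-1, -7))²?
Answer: 16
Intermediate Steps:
(-2 + K(-1, -7))² = (-2 - (1 - 7))² = (-2 - 1*(-6))² = (-2 + 6)² = 4² = 16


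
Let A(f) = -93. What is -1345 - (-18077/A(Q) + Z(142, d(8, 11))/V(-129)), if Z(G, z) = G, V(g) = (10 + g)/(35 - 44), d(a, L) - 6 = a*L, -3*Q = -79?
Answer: -17155132/11067 ≈ -1550.1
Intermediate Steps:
Q = 79/3 (Q = -1/3*(-79) = 79/3 ≈ 26.333)
d(a, L) = 6 + L*a (d(a, L) = 6 + a*L = 6 + L*a)
V(g) = -10/9 - g/9 (V(g) = (10 + g)/(-9) = (10 + g)*(-1/9) = -10/9 - g/9)
-1345 - (-18077/A(Q) + Z(142, d(8, 11))/V(-129)) = -1345 - (-18077/(-93) + 142/(-10/9 - 1/9*(-129))) = -1345 - (-18077*(-1/93) + 142/(-10/9 + 43/3)) = -1345 - (18077/93 + 142/(119/9)) = -1345 - (18077/93 + 142*(9/119)) = -1345 - (18077/93 + 1278/119) = -1345 - 1*2270017/11067 = -1345 - 2270017/11067 = -17155132/11067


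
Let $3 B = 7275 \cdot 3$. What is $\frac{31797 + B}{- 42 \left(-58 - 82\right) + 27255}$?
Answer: $\frac{13024}{11045} \approx 1.1792$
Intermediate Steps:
$B = 7275$ ($B = \frac{7275 \cdot 3}{3} = \frac{1}{3} \cdot 21825 = 7275$)
$\frac{31797 + B}{- 42 \left(-58 - 82\right) + 27255} = \frac{31797 + 7275}{- 42 \left(-58 - 82\right) + 27255} = \frac{39072}{\left(-42\right) \left(-140\right) + 27255} = \frac{39072}{5880 + 27255} = \frac{39072}{33135} = 39072 \cdot \frac{1}{33135} = \frac{13024}{11045}$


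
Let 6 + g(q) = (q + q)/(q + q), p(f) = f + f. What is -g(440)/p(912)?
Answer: 5/1824 ≈ 0.0027412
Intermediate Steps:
p(f) = 2*f
g(q) = -5 (g(q) = -6 + (q + q)/(q + q) = -6 + (2*q)/((2*q)) = -6 + (2*q)*(1/(2*q)) = -6 + 1 = -5)
-g(440)/p(912) = -(-5)/(2*912) = -(-5)/1824 = -1*(-5/1824) = 5/1824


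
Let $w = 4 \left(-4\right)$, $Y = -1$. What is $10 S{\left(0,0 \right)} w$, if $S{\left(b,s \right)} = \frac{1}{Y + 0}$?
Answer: $160$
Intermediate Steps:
$S{\left(b,s \right)} = -1$ ($S{\left(b,s \right)} = \frac{1}{-1 + 0} = \frac{1}{-1} = -1$)
$w = -16$
$10 S{\left(0,0 \right)} w = 10 \left(-1\right) \left(-16\right) = \left(-10\right) \left(-16\right) = 160$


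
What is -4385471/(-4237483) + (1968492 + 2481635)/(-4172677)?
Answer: -558183534474/17681647851991 ≈ -0.031569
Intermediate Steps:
-4385471/(-4237483) + (1968492 + 2481635)/(-4172677) = -4385471*(-1/4237483) + 4450127*(-1/4172677) = 4385471/4237483 - 4450127/4172677 = -558183534474/17681647851991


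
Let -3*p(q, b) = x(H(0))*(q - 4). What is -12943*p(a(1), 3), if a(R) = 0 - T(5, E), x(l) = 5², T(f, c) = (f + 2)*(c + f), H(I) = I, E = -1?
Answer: -10354400/3 ≈ -3.4515e+6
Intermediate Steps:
T(f, c) = (2 + f)*(c + f)
x(l) = 25
a(R) = -28 (a(R) = 0 - (5² + 2*(-1) + 2*5 - 1*5) = 0 - (25 - 2 + 10 - 5) = 0 - 1*28 = 0 - 28 = -28)
p(q, b) = 100/3 - 25*q/3 (p(q, b) = -25*(q - 4)/3 = -25*(-4 + q)/3 = -(-100 + 25*q)/3 = 100/3 - 25*q/3)
-12943*p(a(1), 3) = -12943*(100/3 - 25/3*(-28)) = -12943*(100/3 + 700/3) = -12943*800/3 = -10354400/3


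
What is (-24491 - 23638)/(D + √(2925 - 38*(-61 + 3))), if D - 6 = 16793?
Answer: -808519071/282201272 + 48129*√5129/282201272 ≈ -2.8528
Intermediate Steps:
D = 16799 (D = 6 + 16793 = 16799)
(-24491 - 23638)/(D + √(2925 - 38*(-61 + 3))) = (-24491 - 23638)/(16799 + √(2925 - 38*(-61 + 3))) = -48129/(16799 + √(2925 - 38*(-58))) = -48129/(16799 + √(2925 + 2204)) = -48129/(16799 + √5129)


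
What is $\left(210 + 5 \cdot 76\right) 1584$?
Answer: $934560$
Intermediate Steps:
$\left(210 + 5 \cdot 76\right) 1584 = \left(210 + 380\right) 1584 = 590 \cdot 1584 = 934560$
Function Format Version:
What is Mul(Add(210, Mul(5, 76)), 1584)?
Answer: 934560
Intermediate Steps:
Mul(Add(210, Mul(5, 76)), 1584) = Mul(Add(210, 380), 1584) = Mul(590, 1584) = 934560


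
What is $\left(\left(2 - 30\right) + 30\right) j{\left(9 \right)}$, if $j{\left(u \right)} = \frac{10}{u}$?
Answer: $\frac{20}{9} \approx 2.2222$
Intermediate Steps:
$\left(\left(2 - 30\right) + 30\right) j{\left(9 \right)} = \left(\left(2 - 30\right) + 30\right) \frac{10}{9} = \left(\left(2 - 30\right) + 30\right) 10 \cdot \frac{1}{9} = \left(-28 + 30\right) \frac{10}{9} = 2 \cdot \frac{10}{9} = \frac{20}{9}$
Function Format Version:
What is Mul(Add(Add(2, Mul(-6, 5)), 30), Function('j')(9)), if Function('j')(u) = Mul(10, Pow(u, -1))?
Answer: Rational(20, 9) ≈ 2.2222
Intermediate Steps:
Mul(Add(Add(2, Mul(-6, 5)), 30), Function('j')(9)) = Mul(Add(Add(2, Mul(-6, 5)), 30), Mul(10, Pow(9, -1))) = Mul(Add(Add(2, -30), 30), Mul(10, Rational(1, 9))) = Mul(Add(-28, 30), Rational(10, 9)) = Mul(2, Rational(10, 9)) = Rational(20, 9)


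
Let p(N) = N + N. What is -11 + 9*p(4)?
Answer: 61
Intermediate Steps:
p(N) = 2*N
-11 + 9*p(4) = -11 + 9*(2*4) = -11 + 9*8 = -11 + 72 = 61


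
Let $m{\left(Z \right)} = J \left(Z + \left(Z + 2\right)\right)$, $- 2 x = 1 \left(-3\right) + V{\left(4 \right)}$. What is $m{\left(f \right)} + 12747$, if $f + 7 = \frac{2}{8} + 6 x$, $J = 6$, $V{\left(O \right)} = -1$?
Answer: $12822$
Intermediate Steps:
$x = 2$ ($x = - \frac{1 \left(-3\right) - 1}{2} = - \frac{-3 - 1}{2} = \left(- \frac{1}{2}\right) \left(-4\right) = 2$)
$f = \frac{21}{4}$ ($f = -7 + \left(\frac{2}{8} + 6 \cdot 2\right) = -7 + \left(2 \cdot \frac{1}{8} + 12\right) = -7 + \left(\frac{1}{4} + 12\right) = -7 + \frac{49}{4} = \frac{21}{4} \approx 5.25$)
$m{\left(Z \right)} = 12 + 12 Z$ ($m{\left(Z \right)} = 6 \left(Z + \left(Z + 2\right)\right) = 6 \left(Z + \left(2 + Z\right)\right) = 6 \left(2 + 2 Z\right) = 12 + 12 Z$)
$m{\left(f \right)} + 12747 = \left(12 + 12 \cdot \frac{21}{4}\right) + 12747 = \left(12 + 63\right) + 12747 = 75 + 12747 = 12822$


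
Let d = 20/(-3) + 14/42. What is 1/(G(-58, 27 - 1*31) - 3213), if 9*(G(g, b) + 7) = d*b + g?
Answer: -27/87038 ≈ -0.00031021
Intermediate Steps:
d = -19/3 (d = 20*(-⅓) + 14*(1/42) = -20/3 + ⅓ = -19/3 ≈ -6.3333)
G(g, b) = -7 - 19*b/27 + g/9 (G(g, b) = -7 + (-19*b/3 + g)/9 = -7 + (g - 19*b/3)/9 = -7 + (-19*b/27 + g/9) = -7 - 19*b/27 + g/9)
1/(G(-58, 27 - 1*31) - 3213) = 1/((-7 - 19*(27 - 1*31)/27 + (⅑)*(-58)) - 3213) = 1/((-7 - 19*(27 - 31)/27 - 58/9) - 3213) = 1/((-7 - 19/27*(-4) - 58/9) - 3213) = 1/((-7 + 76/27 - 58/9) - 3213) = 1/(-287/27 - 3213) = 1/(-87038/27) = -27/87038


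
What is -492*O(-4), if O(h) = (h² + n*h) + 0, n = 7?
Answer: 5904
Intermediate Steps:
O(h) = h² + 7*h (O(h) = (h² + 7*h) + 0 = h² + 7*h)
-492*O(-4) = -(-1968)*(7 - 4) = -(-1968)*3 = -492*(-12) = 5904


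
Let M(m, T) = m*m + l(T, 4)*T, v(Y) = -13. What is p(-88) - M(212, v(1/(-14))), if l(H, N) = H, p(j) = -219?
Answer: -45332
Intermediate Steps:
M(m, T) = T² + m² (M(m, T) = m*m + T*T = m² + T² = T² + m²)
p(-88) - M(212, v(1/(-14))) = -219 - ((-13)² + 212²) = -219 - (169 + 44944) = -219 - 1*45113 = -219 - 45113 = -45332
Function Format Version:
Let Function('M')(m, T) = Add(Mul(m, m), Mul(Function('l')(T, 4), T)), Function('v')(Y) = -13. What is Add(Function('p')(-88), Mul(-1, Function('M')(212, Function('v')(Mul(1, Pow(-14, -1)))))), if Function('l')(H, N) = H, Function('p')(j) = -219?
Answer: -45332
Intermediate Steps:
Function('M')(m, T) = Add(Pow(T, 2), Pow(m, 2)) (Function('M')(m, T) = Add(Mul(m, m), Mul(T, T)) = Add(Pow(m, 2), Pow(T, 2)) = Add(Pow(T, 2), Pow(m, 2)))
Add(Function('p')(-88), Mul(-1, Function('M')(212, Function('v')(Mul(1, Pow(-14, -1)))))) = Add(-219, Mul(-1, Add(Pow(-13, 2), Pow(212, 2)))) = Add(-219, Mul(-1, Add(169, 44944))) = Add(-219, Mul(-1, 45113)) = Add(-219, -45113) = -45332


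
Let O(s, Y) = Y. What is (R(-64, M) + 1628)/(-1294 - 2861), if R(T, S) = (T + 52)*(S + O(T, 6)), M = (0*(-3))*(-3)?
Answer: -1556/4155 ≈ -0.37449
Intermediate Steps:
M = 0 (M = 0*(-3) = 0)
R(T, S) = (6 + S)*(52 + T) (R(T, S) = (T + 52)*(S + 6) = (52 + T)*(6 + S) = (6 + S)*(52 + T))
(R(-64, M) + 1628)/(-1294 - 2861) = ((312 + 6*(-64) + 52*0 + 0*(-64)) + 1628)/(-1294 - 2861) = ((312 - 384 + 0 + 0) + 1628)/(-4155) = (-72 + 1628)*(-1/4155) = 1556*(-1/4155) = -1556/4155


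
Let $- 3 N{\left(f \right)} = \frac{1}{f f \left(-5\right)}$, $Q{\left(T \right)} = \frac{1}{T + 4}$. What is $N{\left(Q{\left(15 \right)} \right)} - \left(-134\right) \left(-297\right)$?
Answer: $- \frac{596609}{15} \approx -39774.0$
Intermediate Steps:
$Q{\left(T \right)} = \frac{1}{4 + T}$
$N{\left(f \right)} = \frac{1}{15 f^{2}}$ ($N{\left(f \right)} = - \frac{1}{3 f f \left(-5\right)} = - \frac{1}{3 f^{2} \left(-5\right)} = - \frac{1}{3 \left(- 5 f^{2}\right)} = - \frac{\left(- \frac{1}{5}\right) \frac{1}{f^{2}}}{3} = \frac{1}{15 f^{2}}$)
$N{\left(Q{\left(15 \right)} \right)} - \left(-134\right) \left(-297\right) = \frac{1}{15 \frac{1}{\left(4 + 15\right)^{2}}} - \left(-134\right) \left(-297\right) = \frac{1}{15 \cdot \frac{1}{361}} - 39798 = \frac{\frac{1}{(\frac{1}{19})^{2}}}{15} - 39798 = \frac{1}{15} \cdot 361 - 39798 = \frac{361}{15} - 39798 = - \frac{596609}{15}$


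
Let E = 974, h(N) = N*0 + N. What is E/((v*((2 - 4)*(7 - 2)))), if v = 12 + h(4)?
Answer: -487/80 ≈ -6.0875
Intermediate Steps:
h(N) = N (h(N) = 0 + N = N)
v = 16 (v = 12 + 4 = 16)
E/((v*((2 - 4)*(7 - 2)))) = 974/((16*((2 - 4)*(7 - 2)))) = 974/((16*(-2*5))) = 974/((16*(-10))) = 974/(-160) = 974*(-1/160) = -487/80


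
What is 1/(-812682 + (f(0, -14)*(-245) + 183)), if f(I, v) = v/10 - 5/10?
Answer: -2/1624067 ≈ -1.2315e-6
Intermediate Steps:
f(I, v) = -½ + v/10 (f(I, v) = v*(⅒) - 5*⅒ = v/10 - ½ = -½ + v/10)
1/(-812682 + (f(0, -14)*(-245) + 183)) = 1/(-812682 + ((-½ + (⅒)*(-14))*(-245) + 183)) = 1/(-812682 + ((-½ - 7/5)*(-245) + 183)) = 1/(-812682 + (-19/10*(-245) + 183)) = 1/(-812682 + (931/2 + 183)) = 1/(-812682 + 1297/2) = 1/(-1624067/2) = -2/1624067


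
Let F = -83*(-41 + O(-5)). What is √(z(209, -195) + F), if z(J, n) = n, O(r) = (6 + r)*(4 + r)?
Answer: √3291 ≈ 57.367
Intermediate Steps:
O(r) = (4 + r)*(6 + r)
F = 3486 (F = -83*(-41 + (24 + (-5)² + 10*(-5))) = -83*(-41 + (24 + 25 - 50)) = -83*(-41 - 1) = -83*(-42) = 3486)
√(z(209, -195) + F) = √(-195 + 3486) = √3291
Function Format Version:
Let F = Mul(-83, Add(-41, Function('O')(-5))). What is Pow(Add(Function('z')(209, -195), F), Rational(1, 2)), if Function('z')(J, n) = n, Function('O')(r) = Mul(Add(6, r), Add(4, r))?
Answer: Pow(3291, Rational(1, 2)) ≈ 57.367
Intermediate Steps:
Function('O')(r) = Mul(Add(4, r), Add(6, r))
F = 3486 (F = Mul(-83, Add(-41, Add(24, Pow(-5, 2), Mul(10, -5)))) = Mul(-83, Add(-41, Add(24, 25, -50))) = Mul(-83, Add(-41, -1)) = Mul(-83, -42) = 3486)
Pow(Add(Function('z')(209, -195), F), Rational(1, 2)) = Pow(Add(-195, 3486), Rational(1, 2)) = Pow(3291, Rational(1, 2))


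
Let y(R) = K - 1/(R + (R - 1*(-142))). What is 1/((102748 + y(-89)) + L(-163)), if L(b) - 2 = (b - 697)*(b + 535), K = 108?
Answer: -36/7814231 ≈ -4.6070e-6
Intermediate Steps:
y(R) = 108 - 1/(142 + 2*R) (y(R) = 108 - 1/(R + (R - 1*(-142))) = 108 - 1/(R + (R + 142)) = 108 - 1/(R + (142 + R)) = 108 - 1/(142 + 2*R))
L(b) = 2 + (-697 + b)*(535 + b) (L(b) = 2 + (b - 697)*(b + 535) = 2 + (-697 + b)*(535 + b))
1/((102748 + y(-89)) + L(-163)) = 1/((102748 + (15335 + 216*(-89))/(2*(71 - 89))) + (-372893 + (-163)² - 162*(-163))) = 1/((102748 + (½)*(15335 - 19224)/(-18)) + (-372893 + 26569 + 26406)) = 1/((102748 + (½)*(-1/18)*(-3889)) - 319918) = 1/((102748 + 3889/36) - 319918) = 1/(3702817/36 - 319918) = 1/(-7814231/36) = -36/7814231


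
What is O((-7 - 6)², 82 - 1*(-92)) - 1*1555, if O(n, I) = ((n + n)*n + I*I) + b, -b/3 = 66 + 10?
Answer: 85615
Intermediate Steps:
b = -228 (b = -3*(66 + 10) = -3*76 = -228)
O(n, I) = -228 + I² + 2*n² (O(n, I) = ((n + n)*n + I*I) - 228 = ((2*n)*n + I²) - 228 = (2*n² + I²) - 228 = (I² + 2*n²) - 228 = -228 + I² + 2*n²)
O((-7 - 6)², 82 - 1*(-92)) - 1*1555 = (-228 + (82 - 1*(-92))² + 2*((-7 - 6)²)²) - 1*1555 = (-228 + (82 + 92)² + 2*((-13)²)²) - 1555 = (-228 + 174² + 2*169²) - 1555 = (-228 + 30276 + 2*28561) - 1555 = (-228 + 30276 + 57122) - 1555 = 87170 - 1555 = 85615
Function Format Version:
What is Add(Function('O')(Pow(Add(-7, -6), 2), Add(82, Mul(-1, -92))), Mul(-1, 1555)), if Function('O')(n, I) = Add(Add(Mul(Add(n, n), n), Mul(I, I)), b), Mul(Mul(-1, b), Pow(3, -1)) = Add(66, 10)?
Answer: 85615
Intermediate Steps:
b = -228 (b = Mul(-3, Add(66, 10)) = Mul(-3, 76) = -228)
Function('O')(n, I) = Add(-228, Pow(I, 2), Mul(2, Pow(n, 2))) (Function('O')(n, I) = Add(Add(Mul(Add(n, n), n), Mul(I, I)), -228) = Add(Add(Mul(Mul(2, n), n), Pow(I, 2)), -228) = Add(Add(Mul(2, Pow(n, 2)), Pow(I, 2)), -228) = Add(Add(Pow(I, 2), Mul(2, Pow(n, 2))), -228) = Add(-228, Pow(I, 2), Mul(2, Pow(n, 2))))
Add(Function('O')(Pow(Add(-7, -6), 2), Add(82, Mul(-1, -92))), Mul(-1, 1555)) = Add(Add(-228, Pow(Add(82, Mul(-1, -92)), 2), Mul(2, Pow(Pow(Add(-7, -6), 2), 2))), Mul(-1, 1555)) = Add(Add(-228, Pow(Add(82, 92), 2), Mul(2, Pow(Pow(-13, 2), 2))), -1555) = Add(Add(-228, Pow(174, 2), Mul(2, Pow(169, 2))), -1555) = Add(Add(-228, 30276, Mul(2, 28561)), -1555) = Add(Add(-228, 30276, 57122), -1555) = Add(87170, -1555) = 85615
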